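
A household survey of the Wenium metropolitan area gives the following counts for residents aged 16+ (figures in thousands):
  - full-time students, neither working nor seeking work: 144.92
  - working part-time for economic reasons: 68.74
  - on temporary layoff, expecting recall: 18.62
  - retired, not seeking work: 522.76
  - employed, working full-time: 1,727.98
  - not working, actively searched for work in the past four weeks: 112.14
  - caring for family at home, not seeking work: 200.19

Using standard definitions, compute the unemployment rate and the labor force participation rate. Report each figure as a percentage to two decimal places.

Unemployment rate ≈ 6.78%; labor force participation rate ≈ 68.95%.

Employed = 68.74 + 1,727.98 = 1,796.72 thousand (anyone who worked, including part-time for economic reasons, counts as employed).
Unemployed = 18.62 + 112.14 = 130.76 thousand (jobless and actively searching, or on temporary layoff).
Labor force = 1,796.72 + 130.76 = 1,927.48 thousand.
Not in labor force = 144.92 + 522.76 + 200.19 = 867.87 thousand (those not working and not actively searching are outside the labor force).
Civilian working-age population = 1,927.48 + 867.87 = 2,795.35 thousand.
Unemployment rate = 130.76 / 1,927.48 = 6.78%.
Labor force participation rate = 1,927.48 / 2,795.35 = 68.95%.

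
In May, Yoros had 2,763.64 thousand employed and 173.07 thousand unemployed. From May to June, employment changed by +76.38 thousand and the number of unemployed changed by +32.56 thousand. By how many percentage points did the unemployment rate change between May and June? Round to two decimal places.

May: labor force = 2,763.64 + 173.07 = 2,936.71; u = 173.07/2,936.71 = 5.89%.
June: labor force = 2,840.02 + 205.63 = 3,045.65; u = 205.63/3,045.65 = 6.75%.
Change = 6.75% − 5.89% = +0.86 pp.

The unemployment rate changed by +0.86 percentage points.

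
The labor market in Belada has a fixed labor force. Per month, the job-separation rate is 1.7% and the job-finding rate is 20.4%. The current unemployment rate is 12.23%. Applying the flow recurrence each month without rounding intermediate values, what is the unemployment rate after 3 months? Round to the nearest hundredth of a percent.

Unemployment rate after three months ≈ 9.84%.

With a fixed labor force, u_{t+1} = u_t + s·(1−u_t) − f·u_t = u_t·(1−s−f) + s.
Here 1−s−f = 0.779 and s = 0.017.
u_1 = 0.122300 × 0.779 + 0.017 = 0.112272.
u_2 = 0.112272 × 0.779 + 0.017 = 0.104460.
u_3 = 0.104460 × 0.779 + 0.017 = 0.098374.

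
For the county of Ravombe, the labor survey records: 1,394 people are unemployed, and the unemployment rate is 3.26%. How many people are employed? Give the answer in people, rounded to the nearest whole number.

Labor force = U / u = 1,394 / 0.0326 ≈ 42,761.
Employed = labor force − unemployed = 42,761 − 1,394 = 41,367.

About 41,367 are employed.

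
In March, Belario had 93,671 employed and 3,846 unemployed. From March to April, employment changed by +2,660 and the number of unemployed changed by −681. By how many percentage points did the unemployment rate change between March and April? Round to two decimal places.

The unemployment rate changed by −0.76 percentage points.

March: labor force = 93,671 + 3,846 = 97,517; u = 3,846/97,517 = 3.94%.
April: labor force = 96,331 + 3,165 = 99,496; u = 3,165/99,496 = 3.18%.
Change = 3.18% − 3.94% = −0.76 pp.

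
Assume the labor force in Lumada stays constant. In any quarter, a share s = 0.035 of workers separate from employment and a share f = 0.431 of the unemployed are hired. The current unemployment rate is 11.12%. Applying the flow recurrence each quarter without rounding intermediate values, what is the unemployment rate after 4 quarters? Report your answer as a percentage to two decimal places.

Unemployment rate after four quarters ≈ 7.80%.

With a fixed labor force, u_{t+1} = u_t + s·(1−u_t) − f·u_t = u_t·(1−s−f) + s.
Here 1−s−f = 0.534 and s = 0.035.
u_1 = 0.111200 × 0.534 + 0.035 = 0.094381.
u_2 = 0.094381 × 0.534 + 0.035 = 0.085399.
u_3 = 0.085399 × 0.534 + 0.035 = 0.080603.
u_4 = 0.080603 × 0.534 + 0.035 = 0.078042.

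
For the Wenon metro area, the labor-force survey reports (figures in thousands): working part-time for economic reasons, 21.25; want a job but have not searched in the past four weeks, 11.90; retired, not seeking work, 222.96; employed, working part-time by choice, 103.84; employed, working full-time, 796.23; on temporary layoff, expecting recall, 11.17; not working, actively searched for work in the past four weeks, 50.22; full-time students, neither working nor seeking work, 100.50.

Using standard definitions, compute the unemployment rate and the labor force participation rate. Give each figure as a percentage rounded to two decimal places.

Unemployment rate ≈ 6.25%; labor force participation rate ≈ 74.56%.

Employed = 21.25 + 103.84 + 796.23 = 921.32 thousand (anyone who worked, including part-time for economic reasons, counts as employed).
Unemployed = 11.17 + 50.22 = 61.39 thousand (jobless and actively searching, or on temporary layoff).
Labor force = 921.32 + 61.39 = 982.71 thousand.
Not in labor force = 11.90 + 222.96 + 100.50 = 335.36 thousand (those not working and not actively searching are outside the labor force — including those who want a job but have given up searching).
Civilian working-age population = 982.71 + 335.36 = 1,318.07 thousand.
Unemployment rate = 61.39 / 982.71 = 6.25%.
Labor force participation rate = 982.71 / 1,318.07 = 74.56%.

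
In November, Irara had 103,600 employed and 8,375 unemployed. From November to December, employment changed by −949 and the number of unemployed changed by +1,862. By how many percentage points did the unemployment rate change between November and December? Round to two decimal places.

November: labor force = 103,600 + 8,375 = 111,975; u = 8,375/111,975 = 7.48%.
December: labor force = 102,651 + 10,237 = 112,888; u = 10,237/112,888 = 9.07%.
Change = 9.07% − 7.48% = +1.59 pp.

The unemployment rate changed by +1.59 percentage points.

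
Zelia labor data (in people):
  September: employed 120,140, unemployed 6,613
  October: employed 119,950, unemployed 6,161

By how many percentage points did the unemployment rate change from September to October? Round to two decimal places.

September: labor force = 120,140 + 6,613 = 126,753; u = 6,613/126,753 = 5.22%.
October: labor force = 119,950 + 6,161 = 126,111; u = 6,161/126,111 = 4.89%.
Change = 4.89% − 5.22% = −0.33 pp.

The unemployment rate changed by −0.33 percentage points.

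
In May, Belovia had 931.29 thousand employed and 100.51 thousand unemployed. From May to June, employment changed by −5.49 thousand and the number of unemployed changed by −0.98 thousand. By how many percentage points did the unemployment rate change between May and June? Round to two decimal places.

The unemployment rate changed by −0.03 percentage points.

May: labor force = 931.29 + 100.51 = 1,031.80; u = 100.51/1,031.80 = 9.74%.
June: labor force = 925.80 + 99.53 = 1,025.33; u = 99.53/1,025.33 = 9.71%.
Change = 9.71% − 9.74% = −0.03 pp.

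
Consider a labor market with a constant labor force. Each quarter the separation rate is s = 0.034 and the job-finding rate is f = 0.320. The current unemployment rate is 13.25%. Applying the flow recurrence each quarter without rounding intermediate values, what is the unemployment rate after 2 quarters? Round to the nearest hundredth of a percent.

Unemployment rate after two quarters ≈ 11.13%.

With a fixed labor force, u_{t+1} = u_t + s·(1−u_t) − f·u_t = u_t·(1−s−f) + s.
Here 1−s−f = 0.646 and s = 0.034.
u_1 = 0.132500 × 0.646 + 0.034 = 0.119595.
u_2 = 0.119595 × 0.646 + 0.034 = 0.111258.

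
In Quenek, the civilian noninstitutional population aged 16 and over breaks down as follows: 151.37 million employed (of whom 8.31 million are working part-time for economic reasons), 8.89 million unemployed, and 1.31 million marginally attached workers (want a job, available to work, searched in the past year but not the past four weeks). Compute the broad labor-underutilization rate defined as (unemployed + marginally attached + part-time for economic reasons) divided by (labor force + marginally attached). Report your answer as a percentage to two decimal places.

Broad underutilization rate ≈ 11.46%.

Labor force = 151.37 + 8.89 = 160.26 million.
Numerator = 8.89 + 1.31 + 8.31 = 18.51 million.
Denominator = 160.26 + 1.31 = 161.57 million.
Broad rate = 18.51 / 161.57 = 11.46%.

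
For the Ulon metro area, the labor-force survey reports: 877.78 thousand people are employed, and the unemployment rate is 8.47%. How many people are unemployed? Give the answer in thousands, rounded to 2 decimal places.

Let U be the number unemployed. The labor force is E + U, and U/(E+U) = 0.0847.
So U = 0.0847 × 877.78 / (1 − 0.0847) = 74.3480 / 0.9153 ≈ 81.23 thousand.

About 81.23 thousand are unemployed.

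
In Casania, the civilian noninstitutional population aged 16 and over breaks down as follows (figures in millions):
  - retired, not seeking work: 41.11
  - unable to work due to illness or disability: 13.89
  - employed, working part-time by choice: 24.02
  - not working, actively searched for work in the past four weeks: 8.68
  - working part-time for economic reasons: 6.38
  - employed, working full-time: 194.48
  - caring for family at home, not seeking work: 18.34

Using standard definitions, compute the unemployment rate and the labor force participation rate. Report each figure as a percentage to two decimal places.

Employed = 24.02 + 6.38 + 194.48 = 224.88 million (anyone who worked, including part-time for economic reasons, counts as employed).
Unemployed = 8.68 million.
Labor force = 224.88 + 8.68 = 233.56 million.
Not in labor force = 41.11 + 13.89 + 18.34 = 73.34 million (those not working and not actively searching are outside the labor force).
Civilian working-age population = 233.56 + 73.34 = 306.90 million.
Unemployment rate = 8.68 / 233.56 = 3.72%.
Labor force participation rate = 233.56 / 306.90 = 76.10%.

Unemployment rate ≈ 3.72%; labor force participation rate ≈ 76.10%.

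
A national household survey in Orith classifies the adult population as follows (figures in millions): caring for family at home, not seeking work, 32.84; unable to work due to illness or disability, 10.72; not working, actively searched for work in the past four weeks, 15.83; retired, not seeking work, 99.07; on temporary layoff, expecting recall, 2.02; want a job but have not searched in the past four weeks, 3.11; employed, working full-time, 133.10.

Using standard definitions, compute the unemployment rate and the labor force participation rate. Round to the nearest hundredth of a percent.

Unemployment rate ≈ 11.83%; labor force participation rate ≈ 50.88%.

Employed = 133.10 million.
Unemployed = 15.83 + 2.02 = 17.85 million (jobless and actively searching, or on temporary layoff).
Labor force = 133.10 + 17.85 = 150.95 million.
Not in labor force = 32.84 + 10.72 + 99.07 + 3.11 = 145.74 million (those not working and not actively searching are outside the labor force — including those who want a job but have given up searching).
Civilian working-age population = 150.95 + 145.74 = 296.69 million.
Unemployment rate = 17.85 / 150.95 = 11.83%.
Labor force participation rate = 150.95 / 296.69 = 50.88%.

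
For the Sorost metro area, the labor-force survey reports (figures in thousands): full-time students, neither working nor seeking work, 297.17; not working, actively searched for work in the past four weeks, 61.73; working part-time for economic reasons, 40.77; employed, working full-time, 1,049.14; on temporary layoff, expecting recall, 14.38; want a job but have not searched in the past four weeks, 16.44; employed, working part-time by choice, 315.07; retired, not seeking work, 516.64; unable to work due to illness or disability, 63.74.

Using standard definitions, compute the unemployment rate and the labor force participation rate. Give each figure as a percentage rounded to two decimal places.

Unemployment rate ≈ 5.14%; labor force participation rate ≈ 62.36%.

Employed = 40.77 + 1,049.14 + 315.07 = 1,404.98 thousand (anyone who worked, including part-time for economic reasons, counts as employed).
Unemployed = 61.73 + 14.38 = 76.11 thousand (jobless and actively searching, or on temporary layoff).
Labor force = 1,404.98 + 76.11 = 1,481.09 thousand.
Not in labor force = 297.17 + 16.44 + 516.64 + 63.74 = 893.99 thousand (those not working and not actively searching are outside the labor force — including those who want a job but have given up searching).
Civilian working-age population = 1,481.09 + 893.99 = 2,375.08 thousand.
Unemployment rate = 76.11 / 1,481.09 = 5.14%.
Labor force participation rate = 1,481.09 / 2,375.08 = 62.36%.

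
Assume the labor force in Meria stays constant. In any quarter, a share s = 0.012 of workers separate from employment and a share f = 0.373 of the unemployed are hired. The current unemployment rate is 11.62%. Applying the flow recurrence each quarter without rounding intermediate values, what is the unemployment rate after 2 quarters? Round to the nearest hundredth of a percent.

Unemployment rate after two quarters ≈ 6.33%.

With a fixed labor force, u_{t+1} = u_t + s·(1−u_t) − f·u_t = u_t·(1−s−f) + s.
Here 1−s−f = 0.615 and s = 0.012.
u_1 = 0.116200 × 0.615 + 0.012 = 0.083463.
u_2 = 0.083463 × 0.615 + 0.012 = 0.063330.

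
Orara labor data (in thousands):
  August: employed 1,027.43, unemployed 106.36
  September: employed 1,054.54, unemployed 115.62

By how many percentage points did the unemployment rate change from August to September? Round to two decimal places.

August: labor force = 1,027.43 + 106.36 = 1,133.79; u = 106.36/1,133.79 = 9.38%.
September: labor force = 1,054.54 + 115.62 = 1,170.16; u = 115.62/1,170.16 = 9.88%.
Change = 9.88% − 9.38% = +0.50 pp.

The unemployment rate changed by +0.50 percentage points.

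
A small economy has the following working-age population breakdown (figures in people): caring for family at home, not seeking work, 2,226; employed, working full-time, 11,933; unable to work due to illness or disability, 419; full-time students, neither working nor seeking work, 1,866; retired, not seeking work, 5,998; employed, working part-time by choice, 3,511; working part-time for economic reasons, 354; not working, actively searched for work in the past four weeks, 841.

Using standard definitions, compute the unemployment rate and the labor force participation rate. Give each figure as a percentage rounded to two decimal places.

Employed = 11,933 + 3,511 + 354 = 15,798 (anyone who worked, including part-time for economic reasons, counts as employed).
Unemployed = 841.
Labor force = 15,798 + 841 = 16,639.
Not in labor force = 2,226 + 419 + 1,866 + 5,998 = 10,509 (those not working and not actively searching are outside the labor force).
Civilian working-age population = 16,639 + 10,509 = 27,148.
Unemployment rate = 841 / 16,639 = 5.05%.
Labor force participation rate = 16,639 / 27,148 = 61.29%.

Unemployment rate ≈ 5.05%; labor force participation rate ≈ 61.29%.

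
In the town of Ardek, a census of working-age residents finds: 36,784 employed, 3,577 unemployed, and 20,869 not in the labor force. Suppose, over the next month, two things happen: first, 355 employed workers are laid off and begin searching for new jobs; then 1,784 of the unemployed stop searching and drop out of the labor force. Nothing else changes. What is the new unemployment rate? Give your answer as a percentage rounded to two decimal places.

Initially, labor force = 36,784 + 3,577 = 40,361, so u = 3,577/40,361 = 8.86%.
After the first change, employed falls and unemployed rises by 355; labor force unchanged → E = 36,429, U = 3,932, labor force = 40,361.
After the second change, unemployed and labor force both fall by 1,784 → E = 36,429, U = 2,148, labor force = 38,577.
New unemployment rate = 2,148 / 38,577 = 5.57%.

New unemployment rate ≈ 5.57%.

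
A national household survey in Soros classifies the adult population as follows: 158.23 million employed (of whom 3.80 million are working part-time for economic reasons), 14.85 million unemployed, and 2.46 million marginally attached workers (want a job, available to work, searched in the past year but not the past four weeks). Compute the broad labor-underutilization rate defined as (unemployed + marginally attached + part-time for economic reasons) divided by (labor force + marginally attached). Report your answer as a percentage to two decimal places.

Broad underutilization rate ≈ 12.03%.

Labor force = 158.23 + 14.85 = 173.08 million.
Numerator = 14.85 + 2.46 + 3.80 = 21.11 million.
Denominator = 173.08 + 2.46 = 175.54 million.
Broad rate = 21.11 / 175.54 = 12.03%.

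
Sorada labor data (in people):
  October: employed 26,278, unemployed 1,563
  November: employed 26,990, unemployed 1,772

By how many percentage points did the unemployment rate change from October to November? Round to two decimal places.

October: labor force = 26,278 + 1,563 = 27,841; u = 1,563/27,841 = 5.61%.
November: labor force = 26,990 + 1,772 = 28,762; u = 1,772/28,762 = 6.16%.
Change = 6.16% − 5.61% = +0.55 pp.

The unemployment rate changed by +0.55 percentage points.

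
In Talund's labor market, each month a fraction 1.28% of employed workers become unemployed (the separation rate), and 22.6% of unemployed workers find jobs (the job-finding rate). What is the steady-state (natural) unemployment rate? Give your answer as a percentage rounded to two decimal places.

Steady-state unemployment rate ≈ 5.36%.

At steady state the flows balance: s·E = f·U, so U/(E+U) = s/(s+f).
u* = 1.28 / (1.28 + 22.6) = 1.28 / 23.88 = 5.36%.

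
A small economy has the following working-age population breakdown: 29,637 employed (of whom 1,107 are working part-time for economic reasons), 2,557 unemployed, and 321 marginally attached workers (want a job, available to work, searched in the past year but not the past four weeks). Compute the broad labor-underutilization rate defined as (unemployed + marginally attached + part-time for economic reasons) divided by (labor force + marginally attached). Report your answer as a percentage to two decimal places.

Labor force = 29,637 + 2,557 = 32,194.
Numerator = 2,557 + 321 + 1,107 = 3,985.
Denominator = 32,194 + 321 = 32,515.
Broad rate = 3,985 / 32,515 = 12.26%.

Broad underutilization rate ≈ 12.26%.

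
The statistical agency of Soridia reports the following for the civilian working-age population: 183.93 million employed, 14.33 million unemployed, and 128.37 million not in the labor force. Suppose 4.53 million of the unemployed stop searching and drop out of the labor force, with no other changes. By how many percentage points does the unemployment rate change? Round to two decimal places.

Initially, labor force = 183.93 + 14.33 = 198.26 million, so u = 14.33/198.26 = 7.23%.
After the change, unemployed and labor force both fall by 4.53 → E = 183.93, U = 9.80, labor force = 193.73 million.
New unemployment rate = 9.80 / 193.73 = 5.06%.
Change = 5.06% − 7.23% = −2.17 percentage points.

The unemployment rate changes by −2.17 percentage points.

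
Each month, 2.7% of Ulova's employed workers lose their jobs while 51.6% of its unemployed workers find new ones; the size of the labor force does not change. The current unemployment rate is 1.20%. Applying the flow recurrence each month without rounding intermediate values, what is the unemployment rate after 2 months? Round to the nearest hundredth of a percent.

Unemployment rate after two months ≈ 4.18%.

With a fixed labor force, u_{t+1} = u_t + s·(1−u_t) − f·u_t = u_t·(1−s−f) + s.
Here 1−s−f = 0.457 and s = 0.027.
u_1 = 0.012000 × 0.457 + 0.027 = 0.032484.
u_2 = 0.032484 × 0.457 + 0.027 = 0.041845.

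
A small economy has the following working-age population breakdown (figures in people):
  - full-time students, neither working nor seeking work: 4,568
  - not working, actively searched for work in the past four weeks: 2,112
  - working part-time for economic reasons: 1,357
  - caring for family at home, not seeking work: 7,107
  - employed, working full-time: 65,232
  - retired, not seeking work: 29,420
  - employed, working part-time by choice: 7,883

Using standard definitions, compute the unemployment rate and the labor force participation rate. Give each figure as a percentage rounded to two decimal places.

Unemployment rate ≈ 2.76%; labor force participation rate ≈ 65.08%.

Employed = 1,357 + 65,232 + 7,883 = 74,472 (anyone who worked, including part-time for economic reasons, counts as employed).
Unemployed = 2,112.
Labor force = 74,472 + 2,112 = 76,584.
Not in labor force = 4,568 + 7,107 + 29,420 = 41,095 (those not working and not actively searching are outside the labor force).
Civilian working-age population = 76,584 + 41,095 = 117,679.
Unemployment rate = 2,112 / 76,584 = 2.76%.
Labor force participation rate = 76,584 / 117,679 = 65.08%.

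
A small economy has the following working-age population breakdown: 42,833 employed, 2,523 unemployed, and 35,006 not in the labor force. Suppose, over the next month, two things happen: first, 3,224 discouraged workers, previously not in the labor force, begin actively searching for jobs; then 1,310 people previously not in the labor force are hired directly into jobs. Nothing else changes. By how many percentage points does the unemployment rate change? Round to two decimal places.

Initially, labor force = 42,833 + 2,523 = 45,356, so u = 2,523/45,356 = 5.56%.
After the first change, unemployed and labor force both rise by 3,224 → E = 42,833, U = 5,747, labor force = 48,580.
After the second change, employed and labor force both rise by 1,310; unemployed unchanged → E = 44,143, U = 5,747, labor force = 49,890.
New unemployment rate = 5,747 / 49,890 = 11.52%.
Change = 11.52% − 5.56% = +5.96 percentage points.

The unemployment rate changes by +5.96 percentage points.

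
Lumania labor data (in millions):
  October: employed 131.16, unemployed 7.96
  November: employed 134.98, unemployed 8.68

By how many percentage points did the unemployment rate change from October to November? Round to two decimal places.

October: labor force = 131.16 + 7.96 = 139.12; u = 7.96/139.12 = 5.72%.
November: labor force = 134.98 + 8.68 = 143.66; u = 8.68/143.66 = 6.04%.
Change = 6.04% − 5.72% = +0.32 pp.

The unemployment rate changed by +0.32 percentage points.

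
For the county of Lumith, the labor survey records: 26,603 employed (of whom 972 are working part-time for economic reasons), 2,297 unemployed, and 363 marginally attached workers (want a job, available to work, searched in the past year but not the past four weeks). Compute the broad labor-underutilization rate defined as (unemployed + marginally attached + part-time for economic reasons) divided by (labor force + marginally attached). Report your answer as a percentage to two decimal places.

Broad underutilization rate ≈ 12.41%.

Labor force = 26,603 + 2,297 = 28,900.
Numerator = 2,297 + 363 + 972 = 3,632.
Denominator = 28,900 + 363 = 29,263.
Broad rate = 3,632 / 29,263 = 12.41%.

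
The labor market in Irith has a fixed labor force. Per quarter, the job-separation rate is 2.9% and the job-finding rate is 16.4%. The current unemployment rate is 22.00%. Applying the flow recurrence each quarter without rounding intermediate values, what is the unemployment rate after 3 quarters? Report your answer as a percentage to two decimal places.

Unemployment rate after three quarters ≈ 18.69%.

With a fixed labor force, u_{t+1} = u_t + s·(1−u_t) − f·u_t = u_t·(1−s−f) + s.
Here 1−s−f = 0.807 and s = 0.029.
u_1 = 0.220000 × 0.807 + 0.029 = 0.206540.
u_2 = 0.206540 × 0.807 + 0.029 = 0.195678.
u_3 = 0.195678 × 0.807 + 0.029 = 0.186912.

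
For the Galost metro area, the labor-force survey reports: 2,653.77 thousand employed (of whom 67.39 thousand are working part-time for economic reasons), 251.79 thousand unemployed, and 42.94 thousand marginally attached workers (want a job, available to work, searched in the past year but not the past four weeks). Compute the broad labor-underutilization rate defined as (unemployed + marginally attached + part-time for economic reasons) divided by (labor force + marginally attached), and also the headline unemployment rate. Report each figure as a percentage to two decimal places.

Broad underutilization rate ≈ 12.28%; headline unemployment rate ≈ 8.67%.

Labor force = 2,653.77 + 251.79 = 2,905.56 thousand.
Numerator = 251.79 + 42.94 + 67.39 = 362.12 thousand.
Denominator = 2,905.56 + 42.94 = 2,948.50 thousand.
Broad rate = 362.12 / 2,948.50 = 12.28%.
Headline unemployment rate = 251.79 / 2,905.56 = 8.67%.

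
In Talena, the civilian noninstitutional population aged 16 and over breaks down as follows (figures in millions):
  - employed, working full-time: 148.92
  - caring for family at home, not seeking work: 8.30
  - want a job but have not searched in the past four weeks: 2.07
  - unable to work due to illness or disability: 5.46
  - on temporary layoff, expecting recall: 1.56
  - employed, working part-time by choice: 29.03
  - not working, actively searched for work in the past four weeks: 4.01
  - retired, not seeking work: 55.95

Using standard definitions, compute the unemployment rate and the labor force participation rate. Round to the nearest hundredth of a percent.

Unemployment rate ≈ 3.04%; labor force participation rate ≈ 71.88%.

Employed = 148.92 + 29.03 = 177.95 million.
Unemployed = 1.56 + 4.01 = 5.57 million (jobless and actively searching, or on temporary layoff).
Labor force = 177.95 + 5.57 = 183.52 million.
Not in labor force = 8.30 + 2.07 + 5.46 + 55.95 = 71.78 million (those not working and not actively searching are outside the labor force — including those who want a job but have given up searching).
Civilian working-age population = 183.52 + 71.78 = 255.30 million.
Unemployment rate = 5.57 / 183.52 = 3.04%.
Labor force participation rate = 183.52 / 255.30 = 71.88%.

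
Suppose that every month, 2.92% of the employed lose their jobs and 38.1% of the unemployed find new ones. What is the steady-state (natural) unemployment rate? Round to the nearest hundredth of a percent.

At steady state the flows balance: s·E = f·U, so U/(E+U) = s/(s+f).
u* = 2.92 / (2.92 + 38.1) = 2.92 / 41.02 = 7.12%.

Steady-state unemployment rate ≈ 7.12%.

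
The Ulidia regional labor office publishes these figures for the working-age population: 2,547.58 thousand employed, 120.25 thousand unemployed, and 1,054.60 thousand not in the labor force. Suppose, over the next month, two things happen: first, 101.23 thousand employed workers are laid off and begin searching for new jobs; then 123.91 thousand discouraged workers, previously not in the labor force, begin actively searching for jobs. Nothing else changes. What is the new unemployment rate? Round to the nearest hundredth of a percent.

New unemployment rate ≈ 12.37%.

Initially, labor force = 2,547.58 + 120.25 = 2,667.83 thousand, so u = 120.25/2,667.83 = 4.51%.
After the first change, employed falls and unemployed rises by 101.23; labor force unchanged → E = 2,446.35, U = 221.48, labor force = 2,667.83 thousand.
After the second change, unemployed and labor force both rise by 123.91 → E = 2,446.35, U = 345.39, labor force = 2,791.74 thousand.
New unemployment rate = 345.39 / 2,791.74 = 12.37%.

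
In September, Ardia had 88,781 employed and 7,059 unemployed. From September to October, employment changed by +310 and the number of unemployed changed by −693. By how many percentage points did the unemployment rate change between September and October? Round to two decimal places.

September: labor force = 88,781 + 7,059 = 95,840; u = 7,059/95,840 = 7.37%.
October: labor force = 89,091 + 6,366 = 95,457; u = 6,366/95,457 = 6.67%.
Change = 6.67% − 7.37% = −0.70 pp.

The unemployment rate changed by −0.70 percentage points.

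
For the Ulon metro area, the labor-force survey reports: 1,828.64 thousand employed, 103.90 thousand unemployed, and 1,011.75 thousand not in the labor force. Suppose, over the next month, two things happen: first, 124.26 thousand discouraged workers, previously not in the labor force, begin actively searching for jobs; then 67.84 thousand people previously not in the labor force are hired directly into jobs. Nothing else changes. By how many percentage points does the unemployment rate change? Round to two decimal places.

The unemployment rate changes by +5.36 percentage points.

Initially, labor force = 1,828.64 + 103.90 = 1,932.54 thousand, so u = 103.90/1,932.54 = 5.38%.
After the first change, unemployed and labor force both rise by 124.26 → E = 1,828.64, U = 228.16, labor force = 2,056.80 thousand.
After the second change, employed and labor force both rise by 67.84; unemployed unchanged → E = 1,896.48, U = 228.16, labor force = 2,124.64 thousand.
New unemployment rate = 228.16 / 2,124.64 = 10.74%.
Change = 10.74% − 5.38% = +5.36 percentage points.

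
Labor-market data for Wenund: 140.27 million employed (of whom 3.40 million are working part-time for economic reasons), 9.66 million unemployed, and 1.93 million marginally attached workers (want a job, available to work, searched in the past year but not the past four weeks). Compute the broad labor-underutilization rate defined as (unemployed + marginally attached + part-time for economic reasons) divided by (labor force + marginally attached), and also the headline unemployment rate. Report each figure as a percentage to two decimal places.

Labor force = 140.27 + 9.66 = 149.93 million.
Numerator = 9.66 + 1.93 + 3.40 = 14.99 million.
Denominator = 149.93 + 1.93 = 151.86 million.
Broad rate = 14.99 / 151.86 = 9.87%.
Headline unemployment rate = 9.66 / 149.93 = 6.44%.

Broad underutilization rate ≈ 9.87%; headline unemployment rate ≈ 6.44%.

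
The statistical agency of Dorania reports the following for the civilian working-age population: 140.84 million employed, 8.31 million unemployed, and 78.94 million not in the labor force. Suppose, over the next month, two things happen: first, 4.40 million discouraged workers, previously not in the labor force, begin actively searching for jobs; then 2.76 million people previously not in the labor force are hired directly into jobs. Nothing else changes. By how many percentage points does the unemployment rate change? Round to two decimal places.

The unemployment rate changes by +2.56 percentage points.

Initially, labor force = 140.84 + 8.31 = 149.15 million, so u = 8.31/149.15 = 5.57%.
After the first change, unemployed and labor force both rise by 4.40 → E = 140.84, U = 12.71, labor force = 153.55 million.
After the second change, employed and labor force both rise by 2.76; unemployed unchanged → E = 143.60, U = 12.71, labor force = 156.31 million.
New unemployment rate = 12.71 / 156.31 = 8.13%.
Change = 8.13% − 5.57% = +2.56 percentage points.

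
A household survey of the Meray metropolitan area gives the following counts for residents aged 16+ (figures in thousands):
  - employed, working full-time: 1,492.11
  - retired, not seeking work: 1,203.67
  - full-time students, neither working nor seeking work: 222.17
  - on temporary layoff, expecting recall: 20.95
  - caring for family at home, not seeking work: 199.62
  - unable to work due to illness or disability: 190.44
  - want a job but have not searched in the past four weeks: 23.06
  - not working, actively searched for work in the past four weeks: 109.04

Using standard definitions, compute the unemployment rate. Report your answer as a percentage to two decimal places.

Employed = 1,492.11 thousand.
Unemployed = 20.95 + 109.04 = 129.99 thousand (jobless and actively searching, or on temporary layoff).
Labor force = 1,492.11 + 129.99 = 1,622.10 thousand.
Unemployment rate = 129.99 / 1,622.10 = 8.01%.

Unemployment rate ≈ 8.01%.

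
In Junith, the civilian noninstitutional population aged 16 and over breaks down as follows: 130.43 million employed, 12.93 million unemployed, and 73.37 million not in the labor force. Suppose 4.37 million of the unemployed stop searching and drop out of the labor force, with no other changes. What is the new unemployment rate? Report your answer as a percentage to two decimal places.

Initially, labor force = 130.43 + 12.93 = 143.36 million, so u = 12.93/143.36 = 9.02%.
After the change, unemployed and labor force both fall by 4.37 → E = 130.43, U = 8.56, labor force = 138.99 million.
New unemployment rate = 8.56 / 138.99 = 6.16%.

New unemployment rate ≈ 6.16%.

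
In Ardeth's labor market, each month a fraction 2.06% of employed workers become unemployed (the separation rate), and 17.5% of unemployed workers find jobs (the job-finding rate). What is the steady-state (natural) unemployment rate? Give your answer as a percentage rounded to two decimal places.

Steady-state unemployment rate ≈ 10.53%.

At steady state the flows balance: s·E = f·U, so U/(E+U) = s/(s+f).
u* = 2.06 / (2.06 + 17.5) = 2.06 / 19.56 = 10.53%.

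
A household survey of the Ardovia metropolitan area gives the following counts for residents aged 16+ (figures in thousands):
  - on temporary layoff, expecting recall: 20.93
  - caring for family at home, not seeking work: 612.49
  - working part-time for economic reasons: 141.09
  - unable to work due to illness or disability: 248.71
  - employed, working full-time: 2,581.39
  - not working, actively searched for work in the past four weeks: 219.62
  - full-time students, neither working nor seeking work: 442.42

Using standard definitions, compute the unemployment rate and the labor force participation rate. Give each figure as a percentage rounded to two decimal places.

Employed = 141.09 + 2,581.39 = 2,722.48 thousand (anyone who worked, including part-time for economic reasons, counts as employed).
Unemployed = 20.93 + 219.62 = 240.55 thousand (jobless and actively searching, or on temporary layoff).
Labor force = 2,722.48 + 240.55 = 2,963.03 thousand.
Not in labor force = 612.49 + 248.71 + 442.42 = 1,303.62 thousand (those not working and not actively searching are outside the labor force).
Civilian working-age population = 2,963.03 + 1,303.62 = 4,266.65 thousand.
Unemployment rate = 240.55 / 2,963.03 = 8.12%.
Labor force participation rate = 2,963.03 / 4,266.65 = 69.45%.

Unemployment rate ≈ 8.12%; labor force participation rate ≈ 69.45%.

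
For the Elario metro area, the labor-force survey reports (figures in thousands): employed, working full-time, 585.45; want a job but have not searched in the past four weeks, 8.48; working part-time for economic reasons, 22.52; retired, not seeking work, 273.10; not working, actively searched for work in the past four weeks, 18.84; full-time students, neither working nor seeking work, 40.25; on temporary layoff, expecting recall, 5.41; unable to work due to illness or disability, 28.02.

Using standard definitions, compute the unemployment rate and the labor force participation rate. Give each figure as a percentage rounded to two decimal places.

Employed = 585.45 + 22.52 = 607.97 thousand (anyone who worked, including part-time for economic reasons, counts as employed).
Unemployed = 18.84 + 5.41 = 24.25 thousand (jobless and actively searching, or on temporary layoff).
Labor force = 607.97 + 24.25 = 632.22 thousand.
Not in labor force = 8.48 + 273.10 + 40.25 + 28.02 = 349.85 thousand (those not working and not actively searching are outside the labor force — including those who want a job but have given up searching).
Civilian working-age population = 632.22 + 349.85 = 982.07 thousand.
Unemployment rate = 24.25 / 632.22 = 3.84%.
Labor force participation rate = 632.22 / 982.07 = 64.38%.

Unemployment rate ≈ 3.84%; labor force participation rate ≈ 64.38%.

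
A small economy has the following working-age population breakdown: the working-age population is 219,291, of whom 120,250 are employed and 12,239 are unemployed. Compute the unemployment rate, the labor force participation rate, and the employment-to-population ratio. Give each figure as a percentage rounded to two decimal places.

Unemployment rate ≈ 9.24%; labor force participation rate ≈ 60.42%; employment-population ratio ≈ 54.84%.

Labor force = employed + unemployed = 120,250 + 12,239 = 132,489.
Unemployment rate = 12,239 / 132,489 = 9.24%.
Labor force participation rate = 132,489 / 219,291 = 60.42%.
Employment-population ratio = 120,250 / 219,291 = 54.84%.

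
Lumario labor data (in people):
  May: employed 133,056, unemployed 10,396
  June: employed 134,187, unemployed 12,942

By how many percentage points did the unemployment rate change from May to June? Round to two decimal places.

May: labor force = 133,056 + 10,396 = 143,452; u = 10,396/143,452 = 7.25%.
June: labor force = 134,187 + 12,942 = 147,129; u = 12,942/147,129 = 8.80%.
Change = 8.80% − 7.25% = +1.55 pp.

The unemployment rate changed by +1.55 percentage points.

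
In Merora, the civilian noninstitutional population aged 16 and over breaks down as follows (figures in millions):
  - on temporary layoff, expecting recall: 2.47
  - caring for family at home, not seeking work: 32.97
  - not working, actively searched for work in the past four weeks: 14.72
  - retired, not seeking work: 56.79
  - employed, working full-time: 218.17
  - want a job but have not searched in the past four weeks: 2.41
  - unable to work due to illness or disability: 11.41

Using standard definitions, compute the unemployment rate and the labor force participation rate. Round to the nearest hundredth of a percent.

Unemployment rate ≈ 7.30%; labor force participation rate ≈ 69.44%.

Employed = 218.17 million.
Unemployed = 2.47 + 14.72 = 17.19 million (jobless and actively searching, or on temporary layoff).
Labor force = 218.17 + 17.19 = 235.36 million.
Not in labor force = 32.97 + 56.79 + 2.41 + 11.41 = 103.58 million (those not working and not actively searching are outside the labor force — including those who want a job but have given up searching).
Civilian working-age population = 235.36 + 103.58 = 338.94 million.
Unemployment rate = 17.19 / 235.36 = 7.30%.
Labor force participation rate = 235.36 / 338.94 = 69.44%.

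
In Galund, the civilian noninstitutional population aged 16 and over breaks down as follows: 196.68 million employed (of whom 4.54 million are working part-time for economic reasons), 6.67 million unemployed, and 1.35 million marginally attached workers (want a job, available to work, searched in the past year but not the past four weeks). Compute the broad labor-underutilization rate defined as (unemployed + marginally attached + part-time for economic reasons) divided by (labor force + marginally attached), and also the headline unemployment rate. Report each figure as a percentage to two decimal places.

Broad underutilization rate ≈ 6.14%; headline unemployment rate ≈ 3.28%.

Labor force = 196.68 + 6.67 = 203.35 million.
Numerator = 6.67 + 1.35 + 4.54 = 12.56 million.
Denominator = 203.35 + 1.35 = 204.70 million.
Broad rate = 12.56 / 204.70 = 6.14%.
Headline unemployment rate = 6.67 / 203.35 = 3.28%.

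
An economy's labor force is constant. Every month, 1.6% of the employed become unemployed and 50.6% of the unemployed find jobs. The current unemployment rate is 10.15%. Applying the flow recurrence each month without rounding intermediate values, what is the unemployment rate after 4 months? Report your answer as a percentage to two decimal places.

Unemployment rate after four months ≈ 3.43%.

With a fixed labor force, u_{t+1} = u_t + s·(1−u_t) − f·u_t = u_t·(1−s−f) + s.
Here 1−s−f = 0.478 and s = 0.016.
u_1 = 0.101500 × 0.478 + 0.016 = 0.064517.
u_2 = 0.064517 × 0.478 + 0.016 = 0.046839.
u_3 = 0.046839 × 0.478 + 0.016 = 0.038389.
u_4 = 0.038389 × 0.478 + 0.016 = 0.034350.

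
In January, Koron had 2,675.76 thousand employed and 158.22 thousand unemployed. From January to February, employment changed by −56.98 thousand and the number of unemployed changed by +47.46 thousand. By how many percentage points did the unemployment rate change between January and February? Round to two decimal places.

The unemployment rate changed by +1.70 percentage points.

January: labor force = 2,675.76 + 158.22 = 2,833.98; u = 158.22/2,833.98 = 5.58%.
February: labor force = 2,618.78 + 205.68 = 2,824.46; u = 205.68/2,824.46 = 7.28%.
Change = 7.28% − 5.58% = +1.70 pp.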